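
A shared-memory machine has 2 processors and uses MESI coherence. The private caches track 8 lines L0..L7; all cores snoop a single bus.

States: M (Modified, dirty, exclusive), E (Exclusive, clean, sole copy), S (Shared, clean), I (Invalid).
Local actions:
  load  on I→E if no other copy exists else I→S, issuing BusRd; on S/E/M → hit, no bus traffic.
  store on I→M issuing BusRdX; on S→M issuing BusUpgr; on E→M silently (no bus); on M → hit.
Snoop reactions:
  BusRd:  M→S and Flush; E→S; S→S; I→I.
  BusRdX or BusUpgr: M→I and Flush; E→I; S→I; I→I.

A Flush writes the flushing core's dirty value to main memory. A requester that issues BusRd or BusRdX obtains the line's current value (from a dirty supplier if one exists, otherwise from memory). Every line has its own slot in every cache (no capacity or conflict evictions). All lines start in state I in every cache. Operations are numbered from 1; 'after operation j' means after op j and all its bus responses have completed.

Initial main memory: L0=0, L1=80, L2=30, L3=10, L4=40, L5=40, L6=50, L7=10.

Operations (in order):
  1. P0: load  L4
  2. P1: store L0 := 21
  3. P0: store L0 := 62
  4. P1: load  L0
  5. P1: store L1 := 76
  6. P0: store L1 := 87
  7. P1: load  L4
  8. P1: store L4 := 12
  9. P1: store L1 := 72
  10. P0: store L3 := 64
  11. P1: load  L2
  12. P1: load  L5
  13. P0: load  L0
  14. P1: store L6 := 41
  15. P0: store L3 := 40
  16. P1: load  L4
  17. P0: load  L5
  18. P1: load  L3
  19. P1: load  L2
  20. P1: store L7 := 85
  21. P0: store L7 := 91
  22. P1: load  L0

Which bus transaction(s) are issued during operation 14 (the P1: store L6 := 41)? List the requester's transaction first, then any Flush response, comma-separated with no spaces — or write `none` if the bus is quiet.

bus = BusRdX

step 1: P0: load  L4  ⟶  EI  (L4)  txn=BusRd  M[L4]=40
step 2: P1: store L0 := 21  ⟶  IM  (L0)  txn=BusRdX  M[L0]=0
step 3: P0: store L0 := 62  ⟶  MI  (L0)  txn=BusRdX+Flush  M[L0]=21
step 4: P1: load  L0  ⟶  SS  (L0)  txn=BusRd+Flush  M[L0]=62
step 5: P1: store L1 := 76  ⟶  IM  (L1)  txn=BusRdX  M[L1]=80
step 6: P0: store L1 := 87  ⟶  MI  (L1)  txn=BusRdX+Flush  M[L1]=76
step 7: P1: load  L4  ⟶  SS  (L4)  txn=BusRd  M[L4]=40
step 8: P1: store L4 := 12  ⟶  IM  (L4)  txn=BusUpgr  M[L4]=40
step 9: P1: store L1 := 72  ⟶  IM  (L1)  txn=BusRdX+Flush  M[L1]=87
step 10: P0: store L3 := 64  ⟶  MI  (L3)  txn=BusRdX  M[L3]=10
step 11: P1: load  L2  ⟶  IE  (L2)  txn=BusRd  M[L2]=30
step 12: P1: load  L5  ⟶  IE  (L5)  txn=BusRd  M[L5]=40
step 13: P0: load  L0  ⟶  SS  (L0)  txn=∅  M[L0]=62
step 14: P1: store L6 := 41  ⟶  IM  (L6)  txn=BusRdX  M[L6]=50
step 15: P0: store L3 := 40  ⟶  MI  (L3)  txn=∅  M[L3]=10
step 16: P1: load  L4  ⟶  IM  (L4)  txn=∅  M[L4]=40
step 17: P0: load  L5  ⟶  SS  (L5)  txn=BusRd  M[L5]=40
step 18: P1: load  L3  ⟶  SS  (L3)  txn=BusRd+Flush  M[L3]=40
step 19: P1: load  L2  ⟶  IE  (L2)  txn=∅  M[L2]=30
step 20: P1: store L7 := 85  ⟶  IM  (L7)  txn=BusRdX  M[L7]=10
step 21: P0: store L7 := 91  ⟶  MI  (L7)  txn=BusRdX+Flush  M[L7]=85
step 22: P1: load  L0  ⟶  SS  (L0)  txn=∅  M[L0]=62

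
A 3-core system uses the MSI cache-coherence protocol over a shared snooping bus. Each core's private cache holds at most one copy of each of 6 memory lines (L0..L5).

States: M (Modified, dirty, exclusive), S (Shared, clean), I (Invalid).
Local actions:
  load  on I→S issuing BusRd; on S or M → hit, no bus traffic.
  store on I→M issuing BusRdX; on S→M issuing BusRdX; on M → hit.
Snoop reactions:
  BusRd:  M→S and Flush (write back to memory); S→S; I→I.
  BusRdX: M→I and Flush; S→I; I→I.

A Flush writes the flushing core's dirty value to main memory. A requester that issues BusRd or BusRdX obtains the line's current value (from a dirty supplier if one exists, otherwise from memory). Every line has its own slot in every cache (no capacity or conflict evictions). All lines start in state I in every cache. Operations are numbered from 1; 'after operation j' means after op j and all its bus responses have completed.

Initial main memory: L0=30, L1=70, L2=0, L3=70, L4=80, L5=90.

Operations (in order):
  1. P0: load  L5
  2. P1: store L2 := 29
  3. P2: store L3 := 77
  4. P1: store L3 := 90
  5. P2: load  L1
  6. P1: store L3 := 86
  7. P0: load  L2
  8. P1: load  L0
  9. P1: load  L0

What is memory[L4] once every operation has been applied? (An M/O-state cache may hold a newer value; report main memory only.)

memory[L4] = 80

[1] P0: load  L5 | P0:S(90), P1:I, P2:I | bus: BusRd
[2] P1: store L2 := 29 | P0:I, P1:M(29), P2:I | bus: BusRdX
[3] P2: store L3 := 77 | P0:I, P1:I, P2:M(77) | bus: BusRdX
[4] P1: store L3 := 90 | P0:I, P1:M(90), P2:I | bus: BusRdX,Flush
[5] P2: load  L1 | P0:I, P1:I, P2:S(70) | bus: BusRd
[6] P1: store L3 := 86 | P0:I, P1:M(86), P2:I | bus: none
[7] P0: load  L2 | P0:S(29), P1:S(29), P2:I | bus: BusRd,Flush
[8] P1: load  L0 | P0:I, P1:S(30), P2:I | bus: BusRd
[9] P1: load  L0 | P0:I, P1:S(30), P2:I | bus: none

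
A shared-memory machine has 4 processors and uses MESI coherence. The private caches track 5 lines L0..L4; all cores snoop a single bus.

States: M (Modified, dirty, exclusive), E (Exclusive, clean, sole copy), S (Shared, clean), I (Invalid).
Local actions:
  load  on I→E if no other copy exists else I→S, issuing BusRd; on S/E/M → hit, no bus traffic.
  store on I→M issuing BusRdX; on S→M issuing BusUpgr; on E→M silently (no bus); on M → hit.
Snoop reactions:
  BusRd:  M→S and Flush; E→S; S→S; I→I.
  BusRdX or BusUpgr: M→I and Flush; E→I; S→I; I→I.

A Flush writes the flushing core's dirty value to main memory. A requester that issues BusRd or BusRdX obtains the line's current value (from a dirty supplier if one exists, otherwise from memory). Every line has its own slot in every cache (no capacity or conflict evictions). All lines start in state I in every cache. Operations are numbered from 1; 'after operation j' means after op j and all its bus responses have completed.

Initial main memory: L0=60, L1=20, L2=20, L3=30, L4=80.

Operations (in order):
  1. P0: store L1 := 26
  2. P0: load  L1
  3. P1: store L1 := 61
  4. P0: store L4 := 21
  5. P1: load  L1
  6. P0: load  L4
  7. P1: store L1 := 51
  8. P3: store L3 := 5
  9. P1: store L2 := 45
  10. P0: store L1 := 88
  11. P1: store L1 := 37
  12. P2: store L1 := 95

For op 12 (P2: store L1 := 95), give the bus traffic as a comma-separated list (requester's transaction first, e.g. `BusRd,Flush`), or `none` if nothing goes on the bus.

bus = BusRdX,Flush

1. P0: store L1 := 26  bus=[BusRdX]  L1: P0=M P1=I P2=I P3=I  mem[L1]=20
2. P0: load  L1  bus=[-]  L1: P0=M P1=I P2=I P3=I  mem[L1]=20
3. P1: store L1 := 61  bus=[BusRdX,Flush]  L1: P0=I P1=M P2=I P3=I  mem[L1]=26
4. P0: store L4 := 21  bus=[BusRdX]  L4: P0=M P1=I P2=I P3=I  mem[L4]=80
5. P1: load  L1  bus=[-]  L1: P0=I P1=M P2=I P3=I  mem[L1]=26
6. P0: load  L4  bus=[-]  L4: P0=M P1=I P2=I P3=I  mem[L4]=80
7. P1: store L1 := 51  bus=[-]  L1: P0=I P1=M P2=I P3=I  mem[L1]=26
8. P3: store L3 := 5  bus=[BusRdX]  L3: P0=I P1=I P2=I P3=M  mem[L3]=30
9. P1: store L2 := 45  bus=[BusRdX]  L2: P0=I P1=M P2=I P3=I  mem[L2]=20
10. P0: store L1 := 88  bus=[BusRdX,Flush]  L1: P0=M P1=I P2=I P3=I  mem[L1]=51
11. P1: store L1 := 37  bus=[BusRdX,Flush]  L1: P0=I P1=M P2=I P3=I  mem[L1]=88
12. P2: store L1 := 95  bus=[BusRdX,Flush]  L1: P0=I P1=I P2=M P3=I  mem[L1]=37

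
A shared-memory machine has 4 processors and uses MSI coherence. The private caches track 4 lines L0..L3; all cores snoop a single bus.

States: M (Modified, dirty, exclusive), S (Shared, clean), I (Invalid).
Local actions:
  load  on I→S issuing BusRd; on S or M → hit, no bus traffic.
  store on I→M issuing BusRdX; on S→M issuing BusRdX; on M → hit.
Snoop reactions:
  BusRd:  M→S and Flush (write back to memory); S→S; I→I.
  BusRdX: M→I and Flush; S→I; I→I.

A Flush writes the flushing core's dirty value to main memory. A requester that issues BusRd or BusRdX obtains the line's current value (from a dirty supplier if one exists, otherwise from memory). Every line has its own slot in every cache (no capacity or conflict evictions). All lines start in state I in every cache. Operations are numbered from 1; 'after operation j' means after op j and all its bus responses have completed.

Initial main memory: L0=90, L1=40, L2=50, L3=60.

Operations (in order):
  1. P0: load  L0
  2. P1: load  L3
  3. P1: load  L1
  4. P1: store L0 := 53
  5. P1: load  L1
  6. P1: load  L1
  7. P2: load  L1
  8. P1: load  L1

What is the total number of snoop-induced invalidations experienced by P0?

invalidations = 1

  op1 P0: load  L0 → S/I/I/I on L0; bus BusRd; mem=90
  op2 P1: load  L3 → I/S/I/I on L3; bus BusRd; mem=60
  op3 P1: load  L1 → I/S/I/I on L1; bus BusRd; mem=40
  op4 P1: store L0 := 53 → I/M/I/I on L0; bus BusRdX; mem=90
  op5 P1: load  L1 → I/S/I/I on L1; bus (none); mem=40
  op6 P1: load  L1 → I/S/I/I on L1; bus (none); mem=40
  op7 P2: load  L1 → I/S/S/I on L1; bus BusRd; mem=40
  op8 P1: load  L1 → I/S/S/I on L1; bus (none); mem=40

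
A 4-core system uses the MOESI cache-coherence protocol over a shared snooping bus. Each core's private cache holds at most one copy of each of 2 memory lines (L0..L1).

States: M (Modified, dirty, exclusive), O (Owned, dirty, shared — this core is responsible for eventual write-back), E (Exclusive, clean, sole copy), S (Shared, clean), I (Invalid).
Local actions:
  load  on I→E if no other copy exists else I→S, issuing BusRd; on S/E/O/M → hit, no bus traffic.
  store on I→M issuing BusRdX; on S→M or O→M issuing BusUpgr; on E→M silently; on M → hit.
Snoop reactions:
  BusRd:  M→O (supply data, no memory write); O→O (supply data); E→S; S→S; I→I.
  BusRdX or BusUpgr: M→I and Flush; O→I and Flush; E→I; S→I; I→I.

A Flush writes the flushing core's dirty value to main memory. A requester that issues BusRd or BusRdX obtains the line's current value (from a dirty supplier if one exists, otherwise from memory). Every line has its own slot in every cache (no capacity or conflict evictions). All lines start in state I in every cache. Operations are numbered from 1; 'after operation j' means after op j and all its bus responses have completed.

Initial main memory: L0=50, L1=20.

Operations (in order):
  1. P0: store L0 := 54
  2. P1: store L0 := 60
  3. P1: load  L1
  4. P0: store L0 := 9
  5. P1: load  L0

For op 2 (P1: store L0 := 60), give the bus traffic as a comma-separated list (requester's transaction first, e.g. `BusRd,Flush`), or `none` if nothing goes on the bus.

bus = BusRdX,Flush

step 1: P0: store L0 := 54  ⟶  MIII  (L0)  txn=BusRdX  M[L0]=50
step 2: P1: store L0 := 60  ⟶  IMII  (L0)  txn=BusRdX+Flush  M[L0]=54
step 3: P1: load  L1  ⟶  IEII  (L1)  txn=BusRd  M[L1]=20
step 4: P0: store L0 := 9  ⟶  MIII  (L0)  txn=BusRdX+Flush  M[L0]=60
step 5: P1: load  L0  ⟶  OSII  (L0)  txn=BusRd  M[L0]=60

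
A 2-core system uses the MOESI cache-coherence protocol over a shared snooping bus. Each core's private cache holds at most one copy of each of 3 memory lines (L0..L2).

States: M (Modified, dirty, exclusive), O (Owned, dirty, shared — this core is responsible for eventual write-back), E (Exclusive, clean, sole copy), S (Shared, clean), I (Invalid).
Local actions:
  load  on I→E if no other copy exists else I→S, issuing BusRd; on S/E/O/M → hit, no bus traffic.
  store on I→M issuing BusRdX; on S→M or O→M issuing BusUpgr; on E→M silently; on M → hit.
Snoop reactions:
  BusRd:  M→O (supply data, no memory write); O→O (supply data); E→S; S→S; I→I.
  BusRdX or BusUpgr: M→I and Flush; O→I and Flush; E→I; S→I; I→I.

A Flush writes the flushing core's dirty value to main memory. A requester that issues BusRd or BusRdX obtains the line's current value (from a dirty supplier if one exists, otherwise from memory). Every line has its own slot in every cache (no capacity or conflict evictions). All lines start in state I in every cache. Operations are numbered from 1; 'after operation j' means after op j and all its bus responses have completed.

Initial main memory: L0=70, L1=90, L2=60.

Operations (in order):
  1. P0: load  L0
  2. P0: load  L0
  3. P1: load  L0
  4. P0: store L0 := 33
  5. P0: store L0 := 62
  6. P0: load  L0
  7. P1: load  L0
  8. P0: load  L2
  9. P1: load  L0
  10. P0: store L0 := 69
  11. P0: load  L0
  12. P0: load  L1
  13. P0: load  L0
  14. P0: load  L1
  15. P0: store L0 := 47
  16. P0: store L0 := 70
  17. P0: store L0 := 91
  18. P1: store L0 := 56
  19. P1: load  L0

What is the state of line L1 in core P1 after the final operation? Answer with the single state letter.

state = I

1. P0: load  L0  bus=[BusRd]  L0: P0=E P1=I  mem[L0]=70
2. P0: load  L0  bus=[-]  L0: P0=E P1=I  mem[L0]=70
3. P1: load  L0  bus=[BusRd]  L0: P0=S P1=S  mem[L0]=70
4. P0: store L0 := 33  bus=[BusUpgr]  L0: P0=M P1=I  mem[L0]=70
5. P0: store L0 := 62  bus=[-]  L0: P0=M P1=I  mem[L0]=70
6. P0: load  L0  bus=[-]  L0: P0=M P1=I  mem[L0]=70
7. P1: load  L0  bus=[BusRd]  L0: P0=O P1=S  mem[L0]=70
8. P0: load  L2  bus=[BusRd]  L2: P0=E P1=I  mem[L2]=60
9. P1: load  L0  bus=[-]  L0: P0=O P1=S  mem[L0]=70
10. P0: store L0 := 69  bus=[BusUpgr]  L0: P0=M P1=I  mem[L0]=70
11. P0: load  L0  bus=[-]  L0: P0=M P1=I  mem[L0]=70
12. P0: load  L1  bus=[BusRd]  L1: P0=E P1=I  mem[L1]=90
13. P0: load  L0  bus=[-]  L0: P0=M P1=I  mem[L0]=70
14. P0: load  L1  bus=[-]  L1: P0=E P1=I  mem[L1]=90
15. P0: store L0 := 47  bus=[-]  L0: P0=M P1=I  mem[L0]=70
16. P0: store L0 := 70  bus=[-]  L0: P0=M P1=I  mem[L0]=70
17. P0: store L0 := 91  bus=[-]  L0: P0=M P1=I  mem[L0]=70
18. P1: store L0 := 56  bus=[BusRdX,Flush]  L0: P0=I P1=M  mem[L0]=91
19. P1: load  L0  bus=[-]  L0: P0=I P1=M  mem[L0]=91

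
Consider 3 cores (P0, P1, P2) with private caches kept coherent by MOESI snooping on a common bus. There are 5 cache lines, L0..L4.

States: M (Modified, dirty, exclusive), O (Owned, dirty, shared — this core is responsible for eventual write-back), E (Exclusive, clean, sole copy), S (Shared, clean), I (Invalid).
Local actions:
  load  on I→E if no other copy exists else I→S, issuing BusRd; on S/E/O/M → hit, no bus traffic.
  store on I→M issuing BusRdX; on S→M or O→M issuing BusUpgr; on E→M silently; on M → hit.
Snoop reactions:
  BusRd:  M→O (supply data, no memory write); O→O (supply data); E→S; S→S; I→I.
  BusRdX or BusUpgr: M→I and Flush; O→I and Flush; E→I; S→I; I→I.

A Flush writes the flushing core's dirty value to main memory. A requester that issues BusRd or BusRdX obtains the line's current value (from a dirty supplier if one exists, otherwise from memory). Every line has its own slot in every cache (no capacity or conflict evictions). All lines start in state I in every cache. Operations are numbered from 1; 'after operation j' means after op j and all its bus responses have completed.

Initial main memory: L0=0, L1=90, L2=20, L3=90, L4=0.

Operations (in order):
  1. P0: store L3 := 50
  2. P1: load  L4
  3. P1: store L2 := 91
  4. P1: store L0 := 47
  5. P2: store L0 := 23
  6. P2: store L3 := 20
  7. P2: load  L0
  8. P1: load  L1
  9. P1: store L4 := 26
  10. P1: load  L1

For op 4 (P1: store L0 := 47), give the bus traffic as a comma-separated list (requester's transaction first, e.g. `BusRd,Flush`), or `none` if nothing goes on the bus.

bus = BusRdX

1. P0: store L3 := 50  bus=[BusRdX]  L3: P0=M P1=I P2=I  mem[L3]=90
2. P1: load  L4  bus=[BusRd]  L4: P0=I P1=E P2=I  mem[L4]=0
3. P1: store L2 := 91  bus=[BusRdX]  L2: P0=I P1=M P2=I  mem[L2]=20
4. P1: store L0 := 47  bus=[BusRdX]  L0: P0=I P1=M P2=I  mem[L0]=0
5. P2: store L0 := 23  bus=[BusRdX,Flush]  L0: P0=I P1=I P2=M  mem[L0]=47
6. P2: store L3 := 20  bus=[BusRdX,Flush]  L3: P0=I P1=I P2=M  mem[L3]=50
7. P2: load  L0  bus=[-]  L0: P0=I P1=I P2=M  mem[L0]=47
8. P1: load  L1  bus=[BusRd]  L1: P0=I P1=E P2=I  mem[L1]=90
9. P1: store L4 := 26  bus=[-]  L4: P0=I P1=M P2=I  mem[L4]=0
10. P1: load  L1  bus=[-]  L1: P0=I P1=E P2=I  mem[L1]=90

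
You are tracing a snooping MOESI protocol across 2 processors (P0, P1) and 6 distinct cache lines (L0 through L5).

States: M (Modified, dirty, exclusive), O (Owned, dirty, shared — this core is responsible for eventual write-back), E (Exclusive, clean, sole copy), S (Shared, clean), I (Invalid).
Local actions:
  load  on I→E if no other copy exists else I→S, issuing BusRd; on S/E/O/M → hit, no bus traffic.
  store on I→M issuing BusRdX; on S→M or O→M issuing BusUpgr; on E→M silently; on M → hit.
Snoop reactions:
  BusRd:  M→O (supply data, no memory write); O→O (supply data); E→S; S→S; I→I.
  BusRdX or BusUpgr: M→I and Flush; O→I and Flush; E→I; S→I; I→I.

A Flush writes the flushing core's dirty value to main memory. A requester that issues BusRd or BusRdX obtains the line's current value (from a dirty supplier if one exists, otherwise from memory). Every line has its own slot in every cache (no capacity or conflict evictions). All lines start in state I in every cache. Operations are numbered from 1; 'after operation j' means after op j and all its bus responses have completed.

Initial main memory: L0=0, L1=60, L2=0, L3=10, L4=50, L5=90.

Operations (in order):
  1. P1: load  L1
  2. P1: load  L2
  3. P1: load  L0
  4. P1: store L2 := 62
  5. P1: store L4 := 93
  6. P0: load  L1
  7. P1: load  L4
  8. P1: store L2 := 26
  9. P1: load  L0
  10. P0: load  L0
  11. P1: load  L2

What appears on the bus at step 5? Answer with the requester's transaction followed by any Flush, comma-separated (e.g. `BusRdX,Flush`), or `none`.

  op1 P1: load  L1 → I/E on L1; bus BusRd; mem=60
  op2 P1: load  L2 → I/E on L2; bus BusRd; mem=0
  op3 P1: load  L0 → I/E on L0; bus BusRd; mem=0
  op4 P1: store L2 := 62 → I/M on L2; bus (none); mem=0
  op5 P1: store L4 := 93 → I/M on L4; bus BusRdX; mem=50
  op6 P0: load  L1 → S/S on L1; bus BusRd; mem=60
  op7 P1: load  L4 → I/M on L4; bus (none); mem=50
  op8 P1: store L2 := 26 → I/M on L2; bus (none); mem=0
  op9 P1: load  L0 → I/E on L0; bus (none); mem=0
  op10 P0: load  L0 → S/S on L0; bus BusRd; mem=0
  op11 P1: load  L2 → I/M on L2; bus (none); mem=0

bus = BusRdX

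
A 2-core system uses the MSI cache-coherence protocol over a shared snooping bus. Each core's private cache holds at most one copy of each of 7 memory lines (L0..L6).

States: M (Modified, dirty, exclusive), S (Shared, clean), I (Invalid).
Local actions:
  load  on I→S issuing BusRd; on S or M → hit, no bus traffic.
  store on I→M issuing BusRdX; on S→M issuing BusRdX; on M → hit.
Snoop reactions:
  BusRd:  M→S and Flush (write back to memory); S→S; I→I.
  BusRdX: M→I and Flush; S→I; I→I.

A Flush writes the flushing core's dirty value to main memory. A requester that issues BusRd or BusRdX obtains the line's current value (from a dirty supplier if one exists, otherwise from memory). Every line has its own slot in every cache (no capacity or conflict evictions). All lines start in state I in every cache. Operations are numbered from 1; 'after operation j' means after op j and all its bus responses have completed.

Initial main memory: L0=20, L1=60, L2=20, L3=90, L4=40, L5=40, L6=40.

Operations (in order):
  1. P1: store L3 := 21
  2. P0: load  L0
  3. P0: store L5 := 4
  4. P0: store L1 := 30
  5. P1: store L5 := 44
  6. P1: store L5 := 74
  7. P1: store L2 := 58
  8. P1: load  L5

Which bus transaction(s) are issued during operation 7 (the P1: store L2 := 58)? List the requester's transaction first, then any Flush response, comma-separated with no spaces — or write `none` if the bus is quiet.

[1] P1: store L3 := 21 | P0:I, P1:M(21) | bus: BusRdX
[2] P0: load  L0 | P0:S(20), P1:I | bus: BusRd
[3] P0: store L5 := 4 | P0:M(4), P1:I | bus: BusRdX
[4] P0: store L1 := 30 | P0:M(30), P1:I | bus: BusRdX
[5] P1: store L5 := 44 | P0:I, P1:M(44) | bus: BusRdX,Flush
[6] P1: store L5 := 74 | P0:I, P1:M(74) | bus: none
[7] P1: store L2 := 58 | P0:I, P1:M(58) | bus: BusRdX
[8] P1: load  L5 | P0:I, P1:M(74) | bus: none

bus = BusRdX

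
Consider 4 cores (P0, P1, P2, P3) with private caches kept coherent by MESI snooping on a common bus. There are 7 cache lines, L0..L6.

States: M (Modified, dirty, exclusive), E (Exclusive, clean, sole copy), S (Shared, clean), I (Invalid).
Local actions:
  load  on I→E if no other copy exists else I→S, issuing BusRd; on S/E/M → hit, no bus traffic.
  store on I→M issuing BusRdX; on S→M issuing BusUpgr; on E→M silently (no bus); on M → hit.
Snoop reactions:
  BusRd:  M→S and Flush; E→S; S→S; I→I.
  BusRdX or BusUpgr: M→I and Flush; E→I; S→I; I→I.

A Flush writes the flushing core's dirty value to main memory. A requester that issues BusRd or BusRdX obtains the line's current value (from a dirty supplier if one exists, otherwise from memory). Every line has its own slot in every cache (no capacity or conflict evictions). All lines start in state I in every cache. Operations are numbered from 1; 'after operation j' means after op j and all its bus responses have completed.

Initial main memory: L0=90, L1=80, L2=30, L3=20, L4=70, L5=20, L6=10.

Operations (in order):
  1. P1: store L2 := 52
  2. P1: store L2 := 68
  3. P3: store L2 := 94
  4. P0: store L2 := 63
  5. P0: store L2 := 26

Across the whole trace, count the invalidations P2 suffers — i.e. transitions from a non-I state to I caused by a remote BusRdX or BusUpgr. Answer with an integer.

invalidations = 0

[1] P1: store L2 := 52 | P0:I, P1:M(52), P2:I, P3:I | bus: BusRdX
[2] P1: store L2 := 68 | P0:I, P1:M(68), P2:I, P3:I | bus: none
[3] P3: store L2 := 94 | P0:I, P1:I, P2:I, P3:M(94) | bus: BusRdX,Flush
[4] P0: store L2 := 63 | P0:M(63), P1:I, P2:I, P3:I | bus: BusRdX,Flush
[5] P0: store L2 := 26 | P0:M(26), P1:I, P2:I, P3:I | bus: none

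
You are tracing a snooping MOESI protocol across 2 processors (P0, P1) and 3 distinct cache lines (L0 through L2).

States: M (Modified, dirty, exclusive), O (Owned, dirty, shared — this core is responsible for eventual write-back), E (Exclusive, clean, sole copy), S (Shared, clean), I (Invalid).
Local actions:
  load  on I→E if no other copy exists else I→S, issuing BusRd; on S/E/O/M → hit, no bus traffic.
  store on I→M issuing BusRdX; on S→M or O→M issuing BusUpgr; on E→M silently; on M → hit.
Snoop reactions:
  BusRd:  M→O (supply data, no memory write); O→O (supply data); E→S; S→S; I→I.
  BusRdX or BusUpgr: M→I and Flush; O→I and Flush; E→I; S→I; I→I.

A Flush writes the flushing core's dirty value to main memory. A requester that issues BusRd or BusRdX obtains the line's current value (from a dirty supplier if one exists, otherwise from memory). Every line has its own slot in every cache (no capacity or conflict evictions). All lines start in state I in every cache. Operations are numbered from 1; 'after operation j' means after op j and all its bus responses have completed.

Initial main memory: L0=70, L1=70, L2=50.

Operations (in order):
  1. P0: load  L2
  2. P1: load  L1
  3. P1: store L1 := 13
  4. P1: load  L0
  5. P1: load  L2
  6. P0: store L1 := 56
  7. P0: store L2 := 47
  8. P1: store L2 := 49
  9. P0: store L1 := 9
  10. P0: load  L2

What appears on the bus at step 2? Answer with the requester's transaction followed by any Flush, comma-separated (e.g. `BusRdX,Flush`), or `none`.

bus = BusRd

step 1: P0: load  L2  ⟶  EI  (L2)  txn=BusRd  M[L2]=50
step 2: P1: load  L1  ⟶  IE  (L1)  txn=BusRd  M[L1]=70
step 3: P1: store L1 := 13  ⟶  IM  (L1)  txn=∅  M[L1]=70
step 4: P1: load  L0  ⟶  IE  (L0)  txn=BusRd  M[L0]=70
step 5: P1: load  L2  ⟶  SS  (L2)  txn=BusRd  M[L2]=50
step 6: P0: store L1 := 56  ⟶  MI  (L1)  txn=BusRdX+Flush  M[L1]=13
step 7: P0: store L2 := 47  ⟶  MI  (L2)  txn=BusUpgr  M[L2]=50
step 8: P1: store L2 := 49  ⟶  IM  (L2)  txn=BusRdX+Flush  M[L2]=47
step 9: P0: store L1 := 9  ⟶  MI  (L1)  txn=∅  M[L1]=13
step 10: P0: load  L2  ⟶  SO  (L2)  txn=BusRd  M[L2]=47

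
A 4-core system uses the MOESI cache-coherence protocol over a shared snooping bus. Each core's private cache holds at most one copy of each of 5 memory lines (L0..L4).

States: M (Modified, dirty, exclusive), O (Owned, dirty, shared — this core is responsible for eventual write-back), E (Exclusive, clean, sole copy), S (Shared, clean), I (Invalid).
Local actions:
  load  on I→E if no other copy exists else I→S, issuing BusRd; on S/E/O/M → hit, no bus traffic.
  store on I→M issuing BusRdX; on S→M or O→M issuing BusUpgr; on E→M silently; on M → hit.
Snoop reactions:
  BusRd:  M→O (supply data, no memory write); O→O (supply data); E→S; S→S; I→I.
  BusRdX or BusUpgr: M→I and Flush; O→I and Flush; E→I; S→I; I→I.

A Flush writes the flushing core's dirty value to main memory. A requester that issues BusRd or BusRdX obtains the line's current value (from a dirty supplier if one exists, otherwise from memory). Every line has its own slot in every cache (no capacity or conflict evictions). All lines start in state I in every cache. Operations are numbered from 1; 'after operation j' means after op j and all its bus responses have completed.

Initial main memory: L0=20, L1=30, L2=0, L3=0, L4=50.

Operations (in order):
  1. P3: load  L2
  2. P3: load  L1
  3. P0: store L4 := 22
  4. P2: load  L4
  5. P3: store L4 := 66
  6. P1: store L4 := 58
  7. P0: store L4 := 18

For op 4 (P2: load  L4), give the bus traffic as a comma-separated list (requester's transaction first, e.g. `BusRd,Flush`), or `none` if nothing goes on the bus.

step 1: P3: load  L2  ⟶  IIIE  (L2)  txn=BusRd  M[L2]=0
step 2: P3: load  L1  ⟶  IIIE  (L1)  txn=BusRd  M[L1]=30
step 3: P0: store L4 := 22  ⟶  MIII  (L4)  txn=BusRdX  M[L4]=50
step 4: P2: load  L4  ⟶  OISI  (L4)  txn=BusRd  M[L4]=50
step 5: P3: store L4 := 66  ⟶  IIIM  (L4)  txn=BusRdX+Flush  M[L4]=22
step 6: P1: store L4 := 58  ⟶  IMII  (L4)  txn=BusRdX+Flush  M[L4]=66
step 7: P0: store L4 := 18  ⟶  MIII  (L4)  txn=BusRdX+Flush  M[L4]=58

bus = BusRd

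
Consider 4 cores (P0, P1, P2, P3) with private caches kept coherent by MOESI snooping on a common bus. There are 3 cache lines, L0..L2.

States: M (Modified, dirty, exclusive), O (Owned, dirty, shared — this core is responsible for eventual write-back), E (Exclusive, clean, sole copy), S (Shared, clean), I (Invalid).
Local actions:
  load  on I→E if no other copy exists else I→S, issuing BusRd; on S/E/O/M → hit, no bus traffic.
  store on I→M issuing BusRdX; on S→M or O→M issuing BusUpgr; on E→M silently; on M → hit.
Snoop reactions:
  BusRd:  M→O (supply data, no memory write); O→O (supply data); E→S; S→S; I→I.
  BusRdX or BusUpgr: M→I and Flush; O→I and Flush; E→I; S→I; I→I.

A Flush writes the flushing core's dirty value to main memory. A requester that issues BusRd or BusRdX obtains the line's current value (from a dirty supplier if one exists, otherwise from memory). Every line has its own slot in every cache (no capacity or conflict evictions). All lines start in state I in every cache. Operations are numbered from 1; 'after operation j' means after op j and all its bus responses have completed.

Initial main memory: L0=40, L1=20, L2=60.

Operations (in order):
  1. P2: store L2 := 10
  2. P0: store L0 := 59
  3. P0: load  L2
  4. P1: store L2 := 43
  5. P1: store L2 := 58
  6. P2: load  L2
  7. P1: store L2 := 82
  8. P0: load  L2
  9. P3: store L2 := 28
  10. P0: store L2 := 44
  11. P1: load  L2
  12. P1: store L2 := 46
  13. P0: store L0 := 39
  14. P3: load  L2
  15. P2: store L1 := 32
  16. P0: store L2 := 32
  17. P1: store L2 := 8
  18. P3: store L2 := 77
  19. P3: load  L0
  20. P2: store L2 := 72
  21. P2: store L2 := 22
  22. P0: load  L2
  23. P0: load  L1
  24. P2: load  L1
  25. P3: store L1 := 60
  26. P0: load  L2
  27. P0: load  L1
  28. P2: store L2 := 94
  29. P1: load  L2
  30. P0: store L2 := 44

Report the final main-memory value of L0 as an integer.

step 1: P2: store L2 := 10  ⟶  IIMI  (L2)  txn=BusRdX  M[L2]=60
step 2: P0: store L0 := 59  ⟶  MIII  (L0)  txn=BusRdX  M[L0]=40
step 3: P0: load  L2  ⟶  SIOI  (L2)  txn=BusRd  M[L2]=60
step 4: P1: store L2 := 43  ⟶  IMII  (L2)  txn=BusRdX+Flush  M[L2]=10
step 5: P1: store L2 := 58  ⟶  IMII  (L2)  txn=∅  M[L2]=10
step 6: P2: load  L2  ⟶  IOSI  (L2)  txn=BusRd  M[L2]=10
step 7: P1: store L2 := 82  ⟶  IMII  (L2)  txn=BusUpgr  M[L2]=10
step 8: P0: load  L2  ⟶  SOII  (L2)  txn=BusRd  M[L2]=10
step 9: P3: store L2 := 28  ⟶  IIIM  (L2)  txn=BusRdX+Flush  M[L2]=82
step 10: P0: store L2 := 44  ⟶  MIII  (L2)  txn=BusRdX+Flush  M[L2]=28
step 11: P1: load  L2  ⟶  OSII  (L2)  txn=BusRd  M[L2]=28
step 12: P1: store L2 := 46  ⟶  IMII  (L2)  txn=BusUpgr+Flush  M[L2]=44
step 13: P0: store L0 := 39  ⟶  MIII  (L0)  txn=∅  M[L0]=40
step 14: P3: load  L2  ⟶  IOIS  (L2)  txn=BusRd  M[L2]=44
step 15: P2: store L1 := 32  ⟶  IIMI  (L1)  txn=BusRdX  M[L1]=20
step 16: P0: store L2 := 32  ⟶  MIII  (L2)  txn=BusRdX+Flush  M[L2]=46
step 17: P1: store L2 := 8  ⟶  IMII  (L2)  txn=BusRdX+Flush  M[L2]=32
step 18: P3: store L2 := 77  ⟶  IIIM  (L2)  txn=BusRdX+Flush  M[L2]=8
step 19: P3: load  L0  ⟶  OIIS  (L0)  txn=BusRd  M[L0]=40
step 20: P2: store L2 := 72  ⟶  IIMI  (L2)  txn=BusRdX+Flush  M[L2]=77
step 21: P2: store L2 := 22  ⟶  IIMI  (L2)  txn=∅  M[L2]=77
step 22: P0: load  L2  ⟶  SIOI  (L2)  txn=BusRd  M[L2]=77
step 23: P0: load  L1  ⟶  SIOI  (L1)  txn=BusRd  M[L1]=20
step 24: P2: load  L1  ⟶  SIOI  (L1)  txn=∅  M[L1]=20
step 25: P3: store L1 := 60  ⟶  IIIM  (L1)  txn=BusRdX+Flush  M[L1]=32
step 26: P0: load  L2  ⟶  SIOI  (L2)  txn=∅  M[L2]=77
step 27: P0: load  L1  ⟶  SIIO  (L1)  txn=BusRd  M[L1]=32
step 28: P2: store L2 := 94  ⟶  IIMI  (L2)  txn=BusUpgr  M[L2]=77
step 29: P1: load  L2  ⟶  ISOI  (L2)  txn=BusRd  M[L2]=77
step 30: P0: store L2 := 44  ⟶  MIII  (L2)  txn=BusRdX+Flush  M[L2]=94

memory[L0] = 40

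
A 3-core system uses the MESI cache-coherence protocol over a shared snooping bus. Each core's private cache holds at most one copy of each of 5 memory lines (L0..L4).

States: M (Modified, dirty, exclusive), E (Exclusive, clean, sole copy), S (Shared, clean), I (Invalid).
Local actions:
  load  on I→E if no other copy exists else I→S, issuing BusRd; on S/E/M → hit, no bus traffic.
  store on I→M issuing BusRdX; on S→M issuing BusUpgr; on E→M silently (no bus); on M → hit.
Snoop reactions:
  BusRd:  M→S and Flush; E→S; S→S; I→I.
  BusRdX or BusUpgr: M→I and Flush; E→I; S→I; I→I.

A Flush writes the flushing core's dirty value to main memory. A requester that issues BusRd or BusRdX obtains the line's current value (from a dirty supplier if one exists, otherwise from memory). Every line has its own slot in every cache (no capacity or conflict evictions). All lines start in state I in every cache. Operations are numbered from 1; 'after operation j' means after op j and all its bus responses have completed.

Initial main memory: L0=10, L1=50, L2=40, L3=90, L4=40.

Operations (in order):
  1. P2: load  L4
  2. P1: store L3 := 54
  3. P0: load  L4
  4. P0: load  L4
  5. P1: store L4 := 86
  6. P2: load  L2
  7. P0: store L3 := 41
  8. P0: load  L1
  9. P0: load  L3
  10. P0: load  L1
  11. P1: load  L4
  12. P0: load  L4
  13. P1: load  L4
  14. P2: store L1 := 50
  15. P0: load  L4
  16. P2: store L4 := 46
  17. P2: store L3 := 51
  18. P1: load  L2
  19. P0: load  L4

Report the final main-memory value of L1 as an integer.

1. P2: load  L4  bus=[BusRd]  L4: P0=I P1=I P2=E  mem[L4]=40
2. P1: store L3 := 54  bus=[BusRdX]  L3: P0=I P1=M P2=I  mem[L3]=90
3. P0: load  L4  bus=[BusRd]  L4: P0=S P1=I P2=S  mem[L4]=40
4. P0: load  L4  bus=[-]  L4: P0=S P1=I P2=S  mem[L4]=40
5. P1: store L4 := 86  bus=[BusRdX]  L4: P0=I P1=M P2=I  mem[L4]=40
6. P2: load  L2  bus=[BusRd]  L2: P0=I P1=I P2=E  mem[L2]=40
7. P0: store L3 := 41  bus=[BusRdX,Flush]  L3: P0=M P1=I P2=I  mem[L3]=54
8. P0: load  L1  bus=[BusRd]  L1: P0=E P1=I P2=I  mem[L1]=50
9. P0: load  L3  bus=[-]  L3: P0=M P1=I P2=I  mem[L3]=54
10. P0: load  L1  bus=[-]  L1: P0=E P1=I P2=I  mem[L1]=50
11. P1: load  L4  bus=[-]  L4: P0=I P1=M P2=I  mem[L4]=40
12. P0: load  L4  bus=[BusRd,Flush]  L4: P0=S P1=S P2=I  mem[L4]=86
13. P1: load  L4  bus=[-]  L4: P0=S P1=S P2=I  mem[L4]=86
14. P2: store L1 := 50  bus=[BusRdX]  L1: P0=I P1=I P2=M  mem[L1]=50
15. P0: load  L4  bus=[-]  L4: P0=S P1=S P2=I  mem[L4]=86
16. P2: store L4 := 46  bus=[BusRdX]  L4: P0=I P1=I P2=M  mem[L4]=86
17. P2: store L3 := 51  bus=[BusRdX,Flush]  L3: P0=I P1=I P2=M  mem[L3]=41
18. P1: load  L2  bus=[BusRd]  L2: P0=I P1=S P2=S  mem[L2]=40
19. P0: load  L4  bus=[BusRd,Flush]  L4: P0=S P1=I P2=S  mem[L4]=46

memory[L1] = 50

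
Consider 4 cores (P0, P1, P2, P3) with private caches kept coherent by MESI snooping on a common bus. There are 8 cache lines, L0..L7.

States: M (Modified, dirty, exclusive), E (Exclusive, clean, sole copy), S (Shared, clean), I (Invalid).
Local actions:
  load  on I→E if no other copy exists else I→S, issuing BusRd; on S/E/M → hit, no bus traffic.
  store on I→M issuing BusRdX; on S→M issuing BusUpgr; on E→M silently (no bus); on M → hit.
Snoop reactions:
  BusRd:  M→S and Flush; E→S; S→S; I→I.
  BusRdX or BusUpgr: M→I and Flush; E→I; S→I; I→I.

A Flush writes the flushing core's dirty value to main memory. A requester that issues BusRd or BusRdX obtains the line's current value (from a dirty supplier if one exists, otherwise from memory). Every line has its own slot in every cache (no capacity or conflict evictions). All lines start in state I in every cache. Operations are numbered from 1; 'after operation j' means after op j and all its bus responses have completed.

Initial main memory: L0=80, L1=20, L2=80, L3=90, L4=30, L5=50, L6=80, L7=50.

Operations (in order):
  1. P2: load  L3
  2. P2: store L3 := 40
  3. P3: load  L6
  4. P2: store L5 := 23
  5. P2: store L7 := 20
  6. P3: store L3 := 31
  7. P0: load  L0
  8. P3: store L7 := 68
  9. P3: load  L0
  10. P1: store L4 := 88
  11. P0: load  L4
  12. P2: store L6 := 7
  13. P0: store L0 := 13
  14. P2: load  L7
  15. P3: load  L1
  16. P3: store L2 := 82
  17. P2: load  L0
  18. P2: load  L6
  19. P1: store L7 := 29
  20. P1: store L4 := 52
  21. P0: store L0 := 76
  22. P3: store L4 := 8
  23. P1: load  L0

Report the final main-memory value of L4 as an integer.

step 1: P2: load  L3  ⟶  IIEI  (L3)  txn=BusRd  M[L3]=90
step 2: P2: store L3 := 40  ⟶  IIMI  (L3)  txn=∅  M[L3]=90
step 3: P3: load  L6  ⟶  IIIE  (L6)  txn=BusRd  M[L6]=80
step 4: P2: store L5 := 23  ⟶  IIMI  (L5)  txn=BusRdX  M[L5]=50
step 5: P2: store L7 := 20  ⟶  IIMI  (L7)  txn=BusRdX  M[L7]=50
step 6: P3: store L3 := 31  ⟶  IIIM  (L3)  txn=BusRdX+Flush  M[L3]=40
step 7: P0: load  L0  ⟶  EIII  (L0)  txn=BusRd  M[L0]=80
step 8: P3: store L7 := 68  ⟶  IIIM  (L7)  txn=BusRdX+Flush  M[L7]=20
step 9: P3: load  L0  ⟶  SIIS  (L0)  txn=BusRd  M[L0]=80
step 10: P1: store L4 := 88  ⟶  IMII  (L4)  txn=BusRdX  M[L4]=30
step 11: P0: load  L4  ⟶  SSII  (L4)  txn=BusRd+Flush  M[L4]=88
step 12: P2: store L6 := 7  ⟶  IIMI  (L6)  txn=BusRdX  M[L6]=80
step 13: P0: store L0 := 13  ⟶  MIII  (L0)  txn=BusUpgr  M[L0]=80
step 14: P2: load  L7  ⟶  IISS  (L7)  txn=BusRd+Flush  M[L7]=68
step 15: P3: load  L1  ⟶  IIIE  (L1)  txn=BusRd  M[L1]=20
step 16: P3: store L2 := 82  ⟶  IIIM  (L2)  txn=BusRdX  M[L2]=80
step 17: P2: load  L0  ⟶  SISI  (L0)  txn=BusRd+Flush  M[L0]=13
step 18: P2: load  L6  ⟶  IIMI  (L6)  txn=∅  M[L6]=80
step 19: P1: store L7 := 29  ⟶  IMII  (L7)  txn=BusRdX  M[L7]=68
step 20: P1: store L4 := 52  ⟶  IMII  (L4)  txn=BusUpgr  M[L4]=88
step 21: P0: store L0 := 76  ⟶  MIII  (L0)  txn=BusUpgr  M[L0]=13
step 22: P3: store L4 := 8  ⟶  IIIM  (L4)  txn=BusRdX+Flush  M[L4]=52
step 23: P1: load  L0  ⟶  SSII  (L0)  txn=BusRd+Flush  M[L0]=76

memory[L4] = 52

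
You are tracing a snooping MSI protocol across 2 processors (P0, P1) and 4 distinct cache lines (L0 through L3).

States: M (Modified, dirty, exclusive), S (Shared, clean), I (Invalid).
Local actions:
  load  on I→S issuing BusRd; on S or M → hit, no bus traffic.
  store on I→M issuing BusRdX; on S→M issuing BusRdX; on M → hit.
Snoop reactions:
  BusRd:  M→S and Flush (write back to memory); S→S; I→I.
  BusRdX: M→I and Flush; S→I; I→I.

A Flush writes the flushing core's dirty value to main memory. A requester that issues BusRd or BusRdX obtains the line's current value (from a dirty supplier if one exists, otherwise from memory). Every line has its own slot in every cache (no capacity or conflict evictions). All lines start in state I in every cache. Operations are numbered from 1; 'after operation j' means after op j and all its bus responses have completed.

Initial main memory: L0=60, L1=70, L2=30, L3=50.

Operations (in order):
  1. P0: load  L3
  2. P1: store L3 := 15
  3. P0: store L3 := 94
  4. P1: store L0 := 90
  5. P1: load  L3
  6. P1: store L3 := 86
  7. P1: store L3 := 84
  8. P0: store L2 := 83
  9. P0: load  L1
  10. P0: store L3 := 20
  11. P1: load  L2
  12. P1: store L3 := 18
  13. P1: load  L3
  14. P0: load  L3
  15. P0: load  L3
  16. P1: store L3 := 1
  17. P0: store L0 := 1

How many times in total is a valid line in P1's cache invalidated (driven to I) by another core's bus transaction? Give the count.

step 1: P0: load  L3  ⟶  SI  (L3)  txn=BusRd  M[L3]=50
step 2: P1: store L3 := 15  ⟶  IM  (L3)  txn=BusRdX  M[L3]=50
step 3: P0: store L3 := 94  ⟶  MI  (L3)  txn=BusRdX+Flush  M[L3]=15
step 4: P1: store L0 := 90  ⟶  IM  (L0)  txn=BusRdX  M[L0]=60
step 5: P1: load  L3  ⟶  SS  (L3)  txn=BusRd+Flush  M[L3]=94
step 6: P1: store L3 := 86  ⟶  IM  (L3)  txn=BusRdX  M[L3]=94
step 7: P1: store L3 := 84  ⟶  IM  (L3)  txn=∅  M[L3]=94
step 8: P0: store L2 := 83  ⟶  MI  (L2)  txn=BusRdX  M[L2]=30
step 9: P0: load  L1  ⟶  SI  (L1)  txn=BusRd  M[L1]=70
step 10: P0: store L3 := 20  ⟶  MI  (L3)  txn=BusRdX+Flush  M[L3]=84
step 11: P1: load  L2  ⟶  SS  (L2)  txn=BusRd+Flush  M[L2]=83
step 12: P1: store L3 := 18  ⟶  IM  (L3)  txn=BusRdX+Flush  M[L3]=20
step 13: P1: load  L3  ⟶  IM  (L3)  txn=∅  M[L3]=20
step 14: P0: load  L3  ⟶  SS  (L3)  txn=BusRd+Flush  M[L3]=18
step 15: P0: load  L3  ⟶  SS  (L3)  txn=∅  M[L3]=18
step 16: P1: store L3 := 1  ⟶  IM  (L3)  txn=BusRdX  M[L3]=18
step 17: P0: store L0 := 1  ⟶  MI  (L0)  txn=BusRdX+Flush  M[L0]=90

invalidations = 3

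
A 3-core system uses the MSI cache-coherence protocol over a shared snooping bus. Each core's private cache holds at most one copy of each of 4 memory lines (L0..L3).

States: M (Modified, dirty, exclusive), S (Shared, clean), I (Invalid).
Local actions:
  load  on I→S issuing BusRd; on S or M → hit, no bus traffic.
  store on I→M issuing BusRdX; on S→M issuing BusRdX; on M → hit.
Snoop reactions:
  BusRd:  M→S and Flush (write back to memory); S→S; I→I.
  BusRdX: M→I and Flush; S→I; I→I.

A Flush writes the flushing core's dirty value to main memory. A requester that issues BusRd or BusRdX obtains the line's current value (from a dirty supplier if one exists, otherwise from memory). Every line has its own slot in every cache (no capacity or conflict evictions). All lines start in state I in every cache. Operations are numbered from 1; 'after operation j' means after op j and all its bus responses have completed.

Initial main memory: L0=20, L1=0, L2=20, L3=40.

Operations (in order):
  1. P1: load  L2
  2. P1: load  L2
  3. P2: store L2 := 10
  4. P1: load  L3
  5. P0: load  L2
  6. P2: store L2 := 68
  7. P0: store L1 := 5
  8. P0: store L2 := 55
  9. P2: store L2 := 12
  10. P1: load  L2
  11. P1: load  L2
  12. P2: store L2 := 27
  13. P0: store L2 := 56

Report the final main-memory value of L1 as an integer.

memory[L1] = 0

[1] P1: load  L2 | P0:I, P1:S(20), P2:I | bus: BusRd
[2] P1: load  L2 | P0:I, P1:S(20), P2:I | bus: none
[3] P2: store L2 := 10 | P0:I, P1:I, P2:M(10) | bus: BusRdX
[4] P1: load  L3 | P0:I, P1:S(40), P2:I | bus: BusRd
[5] P0: load  L2 | P0:S(10), P1:I, P2:S(10) | bus: BusRd,Flush
[6] P2: store L2 := 68 | P0:I, P1:I, P2:M(68) | bus: BusRdX
[7] P0: store L1 := 5 | P0:M(5), P1:I, P2:I | bus: BusRdX
[8] P0: store L2 := 55 | P0:M(55), P1:I, P2:I | bus: BusRdX,Flush
[9] P2: store L2 := 12 | P0:I, P1:I, P2:M(12) | bus: BusRdX,Flush
[10] P1: load  L2 | P0:I, P1:S(12), P2:S(12) | bus: BusRd,Flush
[11] P1: load  L2 | P0:I, P1:S(12), P2:S(12) | bus: none
[12] P2: store L2 := 27 | P0:I, P1:I, P2:M(27) | bus: BusRdX
[13] P0: store L2 := 56 | P0:M(56), P1:I, P2:I | bus: BusRdX,Flush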